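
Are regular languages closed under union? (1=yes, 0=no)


Regular languages are closed under all standard operations:
- Union: Yes (product construction)
- Intersection: Yes (product construction)
- Complement: Yes (swap accept/reject)
- Concatenation: Yes (NFA construction)
Operation: union -> Closed

1


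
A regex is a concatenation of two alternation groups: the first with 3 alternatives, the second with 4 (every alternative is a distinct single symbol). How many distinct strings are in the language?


First group: 3 alternatives
Second group: 4 alternatives
Concatenation: each choice from group 1 pairs with each from group 2
Total = 3 x 4 = 12

12


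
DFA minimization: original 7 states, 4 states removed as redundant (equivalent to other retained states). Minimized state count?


Original DFA: 7 states
Redundant states removed: 4
Minimized states = original - removed
= 7 - 4
= 3

3


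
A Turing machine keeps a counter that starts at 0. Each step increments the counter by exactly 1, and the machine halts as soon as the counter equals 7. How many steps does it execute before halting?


Counter starts at 0. Counting sequence:
  Step 1: counter = 1
  Step 2: counter = 2
  Step 3: counter = 3
  Step 4: counter = 4
  Step 5: counter = 5
  Step 6: counter = 6
  Step 7: counter = 7
Counter reached 7 -> halt
Total steps = 7

7


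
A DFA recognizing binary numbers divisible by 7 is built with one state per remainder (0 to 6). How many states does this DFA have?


Divisibility by 7 is tracked via the remainder mod 7: 0, 1, ..., 6
The construction assigns one state to each remainder
Number of remainders = 7

7


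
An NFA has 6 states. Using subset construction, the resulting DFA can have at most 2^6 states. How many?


NFA has 6 states
Subset construction: each DFA state = subset of NFA states
Maximum subsets = 2^6
2^6 = 64

64


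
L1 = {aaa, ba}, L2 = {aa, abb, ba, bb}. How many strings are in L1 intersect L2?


L1 = {aaa, ba}
L2 = {aa, abb, ba, bb}
Checking each string in L1 against L2:
  'aaa': in L2? No
  'ba': in L2? Yes
Intersection = {ba}
|L1 ∩ L2| = 1

1


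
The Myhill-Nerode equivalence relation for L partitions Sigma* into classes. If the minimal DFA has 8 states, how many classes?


Myhill-Nerode theorem:
Number of equivalence classes = number of states in minimal DFA
Minimal DFA states = 8
Therefore equivalence classes = 8

8


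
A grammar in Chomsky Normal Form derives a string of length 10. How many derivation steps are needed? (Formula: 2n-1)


Chomsky Normal Form derivation:
String length n = 10
Each step either:
  - Splits a nonterminal into two (n-1 such steps)
  - Converts a nonterminal to terminal (n such steps)
Total = (n-1) + n = 2n - 1
= 2(10) - 1
= 20 - 1
= 19

19


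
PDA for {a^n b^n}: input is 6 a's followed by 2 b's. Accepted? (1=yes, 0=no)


Language requires equal numbers of a's and b's
PDA pushes for each 'a', pops for each 'b'
Number of a's = 6
Number of b's = 2
6 != 2 -> Reject

0


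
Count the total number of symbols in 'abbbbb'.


String: 'abbbbb'
Counting characters:
  'a' appears 1 time(s)
  'b' appears 5 time(s)
Total length = 1 + 5 = 6

6


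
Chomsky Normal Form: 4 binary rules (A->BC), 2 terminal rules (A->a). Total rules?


CNF allows two rule forms:
  A -> BC (binary): 4 rules
  A -> a (terminal): 2 rules
Total = 4 + 2 = 6

6


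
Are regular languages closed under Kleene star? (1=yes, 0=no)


Regular languages are closed under:
- Union (DFA product construction)
- Intersection (DFA product construction)
- Complement (swap accept/reject states)
- Concatenation (NFA construction)
- Kleene star (NFA construction)
Kleene star is in this list
Therefore: closed

1


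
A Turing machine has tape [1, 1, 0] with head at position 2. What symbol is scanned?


Tape: [1, 1, 0]
Positions: 0 1 2
Values:    1 1 0
Head at position 2
tape[2] = 0

0


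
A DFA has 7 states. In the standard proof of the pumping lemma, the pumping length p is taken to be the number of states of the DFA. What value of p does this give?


Pumping lemma for regular languages (standard proof):
Take p = |Q|, the number of DFA states.
Any string of length >= |Q| passes through |Q|+1 states while reading its first |Q| symbols,
so by pigeonhole some state repeats, giving the loop that can be pumped.
Here |Q| = 7
Therefore the proof uses p = 7

7


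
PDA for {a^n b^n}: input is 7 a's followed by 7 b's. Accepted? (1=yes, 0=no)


Language requires equal numbers of a's and b's
PDA pushes for each 'a', pops for each 'b'
Number of a's = 7
Number of b's = 7
7 == 7 -> Accept

1


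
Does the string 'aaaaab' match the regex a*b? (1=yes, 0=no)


Pattern: a*b
String: 'aaaaab'
Pattern requires: zero or more 'a's followed by exactly one 'b'
Found 5 leading 'a's
Remaining: 'b'
Remaining is exactly 'b' -> match
Result: 1

1


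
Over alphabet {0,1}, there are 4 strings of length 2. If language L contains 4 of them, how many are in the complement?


Alphabet: {0,1}
String length: 2
Total strings of length 2 = 2^2 = 4
Strings in L = 4
Complement = total - |L|
= 4 - 4
= 0

0


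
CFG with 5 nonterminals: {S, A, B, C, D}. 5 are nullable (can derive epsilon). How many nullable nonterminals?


Nonterminals: {S, A, B, C, D}
A nonterminal is nullable if it can derive epsilon
Counting nullable nonterminals: 5
Total nullable = 5

5


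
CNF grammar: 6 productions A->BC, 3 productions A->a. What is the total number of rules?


CNF allows two rule forms:
  A -> BC (binary): 6 rules
  A -> a (terminal): 3 rules
Total = 6 + 3 = 9

9


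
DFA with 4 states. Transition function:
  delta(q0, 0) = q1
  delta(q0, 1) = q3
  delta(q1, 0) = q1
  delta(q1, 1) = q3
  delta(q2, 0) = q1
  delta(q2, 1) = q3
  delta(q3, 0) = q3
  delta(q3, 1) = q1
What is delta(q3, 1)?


Looking up transition function:
delta(q3, 1) in the table
Row: q3, Column: 1
Result: q1

q1


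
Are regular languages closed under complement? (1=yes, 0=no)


Regular languages are closed under:
- Union (DFA product construction)
- Intersection (DFA product construction)
- Complement (swap accept/reject states)
- Concatenation (NFA construction)
- Kleene star (NFA construction)
complement is in this list
Therefore: closed

1


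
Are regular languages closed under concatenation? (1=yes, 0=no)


Regular languages are closed under all standard operations:
- Union: Yes (product construction)
- Intersection: Yes (product construction)
- Complement: Yes (swap accept/reject)
- Concatenation: Yes (NFA construction)
Operation: concatenation -> Closed

1


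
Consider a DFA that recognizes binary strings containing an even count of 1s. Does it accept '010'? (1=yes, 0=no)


DFA has 2 states: q_even (start, accept=yes) and q_odd
Processing string '010' character by character:
  Position 0: read '0', 1-count=0 -> q_even (no change)
  Position 1: read '1', 1-count=1 -> q_odd
  Position 2: read '0', 1-count=1 -> q_odd (no change)
Final state: q_odd, total 1s = 1 (odd); the DFA requires an even count -> reject

0


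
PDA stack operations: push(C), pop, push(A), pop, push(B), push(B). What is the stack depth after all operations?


Tracing stack operations:
  push(C) -> stack = [C], depth=1
  pop -> removed C, stack = [], depth=0
  push(A) -> stack = [A], depth=1
  pop -> removed A, stack = [], depth=0
  push(B) -> stack = [B], depth=1
  push(B) -> stack = [B,B], depth=2
Final depth = 2

2


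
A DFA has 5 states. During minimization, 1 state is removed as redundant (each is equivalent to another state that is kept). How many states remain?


Original DFA: 5 states
Redundant states removed: 1
Minimized states = original - removed
= 5 - 1
= 4

4


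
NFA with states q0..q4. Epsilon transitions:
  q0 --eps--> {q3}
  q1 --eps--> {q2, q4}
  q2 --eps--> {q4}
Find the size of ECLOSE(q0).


Starting from q0
Initialize closure = {q0}
Follow epsilon from q0 -> add q3
Final closure: {q0, q3}
Size = 2

2


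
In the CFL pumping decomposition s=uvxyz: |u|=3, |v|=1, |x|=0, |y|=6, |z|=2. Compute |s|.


|s| = |u| + |v| + |x| + |y| + |z|
= 3 + 1 + 0 + 6 + 2
= 4 + 0 + 8
= 4 + 8
= 12

12


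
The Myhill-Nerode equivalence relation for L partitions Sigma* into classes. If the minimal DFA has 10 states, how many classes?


Myhill-Nerode theorem:
Number of equivalence classes = number of states in minimal DFA
Minimal DFA states = 10
Therefore equivalence classes = 10

10


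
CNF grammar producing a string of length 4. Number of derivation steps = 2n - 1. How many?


Chomsky Normal Form derivation:
String length n = 4
Each step either:
  - Splits a nonterminal into two (n-1 such steps)
  - Converts a nonterminal to terminal (n such steps)
Total = (n-1) + n = 2n - 1
= 2(4) - 1
= 8 - 1
= 7

7


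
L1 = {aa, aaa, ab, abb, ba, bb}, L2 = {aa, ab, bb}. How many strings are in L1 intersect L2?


L1 = {aa, aaa, ab, abb, ba, bb}
L2 = {aa, ab, bb}
Checking each string in L1 against L2:
  'aa': in L2? Yes
  'aaa': in L2? No
  'ab': in L2? Yes
  'abb': in L2? No
  'ba': in L2? No
  'bb': in L2? Yes
Intersection = {aa, ab, bb}
|L1 ∩ L2| = 3

3


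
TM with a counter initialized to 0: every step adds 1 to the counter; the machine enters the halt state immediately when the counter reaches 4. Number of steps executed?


Counter starts at 0. Counting sequence:
  Step 1: counter = 1
  Step 2: counter = 2
  Step 3: counter = 3
  Step 4: counter = 4
Counter reached 4 -> halt
Total steps = 4

4


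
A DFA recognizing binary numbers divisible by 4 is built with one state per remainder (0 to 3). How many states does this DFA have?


Divisibility by 4 is tracked via the remainder mod 4: 0, 1, ..., 3
The construction assigns one state to each remainder
Number of remainders = 4

4


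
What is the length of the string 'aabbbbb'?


String: 'aabbbbb'
Counting characters:
  'a' appears 2 time(s)
  'b' appears 5 time(s)
Total length = 2 + 5 = 7

7


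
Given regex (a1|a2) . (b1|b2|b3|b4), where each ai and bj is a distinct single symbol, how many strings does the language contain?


First group: 2 alternatives
Second group: 4 alternatives
Concatenation: each choice from group 1 pairs with each from group 2
Total = 2 x 4 = 8

8


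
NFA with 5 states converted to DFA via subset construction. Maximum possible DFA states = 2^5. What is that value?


NFA has 5 states
Subset construction: each DFA state = subset of NFA states
Maximum subsets = 2^5
2^5 = 32

32


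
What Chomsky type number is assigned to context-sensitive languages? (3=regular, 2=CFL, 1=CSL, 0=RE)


Chomsky hierarchy levels:
  Type 3: Regular (DFA/NFA/regex)
  Type 2: Context-free (PDA)
  Type 1: Context-sensitive
  Type 0: Recursively enumerable (TM)
'context-sensitive' corresponds to Type 1

1


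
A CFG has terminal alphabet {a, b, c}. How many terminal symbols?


Terminal symbols: a, b, c
Counting each: a (#1), b (#2), c (#3)
Total = 3

3


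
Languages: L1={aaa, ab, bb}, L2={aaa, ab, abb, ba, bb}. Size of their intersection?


L1 = {aaa, ab, bb}
L2 = {aaa, ab, abb, ba, bb}
Checking each string in L1 against L2:
  'aaa': in L2? Yes
  'ab': in L2? Yes
  'bb': in L2? Yes
Intersection = {aaa, ab, bb}
|L1 ∩ L2| = 3

3


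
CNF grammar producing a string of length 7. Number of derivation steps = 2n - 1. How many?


Chomsky Normal Form derivation:
String length n = 7
Each step either:
  - Splits a nonterminal into two (n-1 such steps)
  - Converts a nonterminal to terminal (n such steps)
Total = (n-1) + n = 2n - 1
= 2(7) - 1
= 14 - 1
= 13

13


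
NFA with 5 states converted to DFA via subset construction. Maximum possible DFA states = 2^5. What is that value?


NFA has 5 states
Subset construction: each DFA state = subset of NFA states
Maximum subsets = 2^5
2^5 = 32

32


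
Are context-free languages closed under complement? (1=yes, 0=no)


CFL closure properties:
  Closed under: union, concatenation, Kleene star
  NOT closed under: intersection, complement
Operation 'complement' is in not-closed list -> No (not closed)

0


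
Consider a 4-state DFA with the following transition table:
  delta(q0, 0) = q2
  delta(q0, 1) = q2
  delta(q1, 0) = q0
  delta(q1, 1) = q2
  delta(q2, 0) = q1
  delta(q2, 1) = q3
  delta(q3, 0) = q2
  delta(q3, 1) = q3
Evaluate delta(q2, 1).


Looking up transition function:
delta(q2, 1) in the table
Row: q2, Column: 1
Result: q3

q3


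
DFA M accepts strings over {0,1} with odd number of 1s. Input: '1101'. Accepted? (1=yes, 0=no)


DFA has 2 states: q_even (start, accept=no) and q_odd
Processing string '1101' character by character:
  Position 0: read '1', 1-count=1 -> q_odd
  Position 1: read '1', 1-count=2 -> q_even
  Position 2: read '0', 1-count=2 -> q_even (no change)
  Position 3: read '1', 1-count=3 -> q_odd
Final state: q_odd, total 1s = 3 (odd); the DFA requires an odd count -> accept

1


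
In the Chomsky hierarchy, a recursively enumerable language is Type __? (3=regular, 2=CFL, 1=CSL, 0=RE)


Chomsky hierarchy levels:
  Type 3: Regular (DFA/NFA/regex)
  Type 2: Context-free (PDA)
  Type 1: Context-sensitive
  Type 0: Recursively enumerable (TM)
'recursively enumerable' corresponds to Type 0

0


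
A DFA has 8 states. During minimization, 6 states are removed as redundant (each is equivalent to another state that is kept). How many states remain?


Original DFA: 8 states
Redundant states removed: 6
Minimized states = original - removed
= 8 - 6
= 2

2


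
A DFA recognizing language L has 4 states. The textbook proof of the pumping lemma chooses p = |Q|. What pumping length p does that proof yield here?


Pumping lemma for regular languages (standard proof):
Take p = |Q|, the number of DFA states.
Any string of length >= |Q| passes through |Q|+1 states while reading its first |Q| symbols,
so by pigeonhole some state repeats, giving the loop that can be pumped.
Here |Q| = 4
Therefore the proof uses p = 4

4


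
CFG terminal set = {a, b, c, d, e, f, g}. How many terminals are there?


Terminal symbols: a, b, c, d, e, f, g
Counting each: a (#1), b (#2), c (#3), d (#4), e (#5), f (#6), g (#7)
Total = 7

7


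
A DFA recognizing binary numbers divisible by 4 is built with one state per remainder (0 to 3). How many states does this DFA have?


Divisibility by 4 is tracked via the remainder mod 4: 0, 1, ..., 3
The construction assigns one state to each remainder
Number of remainders = 4

4


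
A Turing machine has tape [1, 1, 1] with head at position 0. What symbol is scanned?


Tape: [1, 1, 1]
Positions: 0 1 2
Values:    1 1 1
Head at position 0
tape[0] = 1

1


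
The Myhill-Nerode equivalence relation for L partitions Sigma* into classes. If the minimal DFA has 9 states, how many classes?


Myhill-Nerode theorem:
Number of equivalence classes = number of states in minimal DFA
Minimal DFA states = 9
Therefore equivalence classes = 9

9


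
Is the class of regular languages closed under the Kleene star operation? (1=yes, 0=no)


Regular languages are closed under:
- Union (DFA product construction)
- Intersection (DFA product construction)
- Complement (swap accept/reject states)
- Concatenation (NFA construction)
- Kleene star (NFA construction)
Kleene star is in this list
Therefore: closed

1


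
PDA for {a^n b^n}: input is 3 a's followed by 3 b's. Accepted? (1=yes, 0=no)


Language requires equal numbers of a's and b's
PDA pushes for each 'a', pops for each 'b'
Number of a's = 3
Number of b's = 3
3 == 3 -> Accept

1


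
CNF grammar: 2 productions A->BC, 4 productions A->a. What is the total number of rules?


CNF allows two rule forms:
  A -> BC (binary): 2 rules
  A -> a (terminal): 4 rules
Total = 2 + 4 = 6

6


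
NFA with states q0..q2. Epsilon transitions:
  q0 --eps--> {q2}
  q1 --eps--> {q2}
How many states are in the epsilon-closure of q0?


Starting from q0
Initialize closure = {q0}
Follow epsilon from q0 -> add q2
Final closure: {q0, q2}
Size = 2

2


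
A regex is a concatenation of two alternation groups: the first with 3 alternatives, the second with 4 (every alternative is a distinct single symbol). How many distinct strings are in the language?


First group: 3 alternatives
Second group: 4 alternatives
Concatenation: each choice from group 1 pairs with each from group 2
Total = 3 x 4 = 12

12


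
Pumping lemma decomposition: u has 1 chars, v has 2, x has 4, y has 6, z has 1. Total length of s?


|s| = |u| + |v| + |x| + |y| + |z|
= 1 + 2 + 4 + 6 + 1
= 3 + 4 + 7
= 7 + 7
= 14

14


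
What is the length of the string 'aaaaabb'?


String: 'aaaaabb'
Counting characters:
  'a' appears 5 time(s)
  'b' appears 2 time(s)
Total length = 5 + 2 = 7

7


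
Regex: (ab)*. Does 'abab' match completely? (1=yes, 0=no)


Pattern: (ab)*
String: 'abab'
Pattern requires: zero or more repetitions of 'ab'
Pairs: ['ab', 'ab']
All pairs are 'ab'? Yes
Result: 1

1


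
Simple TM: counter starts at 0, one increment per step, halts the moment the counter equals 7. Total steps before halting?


Counter starts at 0. Counting sequence:
  Step 1: counter = 1
  Step 2: counter = 2
  Step 3: counter = 3
  Step 4: counter = 4
  Step 5: counter = 5
  Step 6: counter = 6
  Step 7: counter = 7
Counter reached 7 -> halt
Total steps = 7

7


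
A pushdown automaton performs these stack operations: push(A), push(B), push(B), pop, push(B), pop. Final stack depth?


Tracing stack operations:
  push(A) -> stack = [A], depth=1
  push(B) -> stack = [A,B], depth=2
  push(B) -> stack = [A,B,B], depth=3
  pop -> removed B, stack = [A,B], depth=2
  push(B) -> stack = [A,B,B], depth=3
  pop -> removed B, stack = [A,B], depth=2
Final depth = 2

2


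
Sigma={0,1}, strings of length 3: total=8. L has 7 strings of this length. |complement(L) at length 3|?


Alphabet: {0,1}
String length: 3
Total strings of length 3 = 2^3 = 8
Strings in L = 7
Complement = total - |L|
= 8 - 7
= 1

1


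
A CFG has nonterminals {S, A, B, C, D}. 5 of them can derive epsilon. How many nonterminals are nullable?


Nonterminals: {S, A, B, C, D}
A nonterminal is nullable if it can derive epsilon
Counting nullable nonterminals: 5
Total nullable = 5

5


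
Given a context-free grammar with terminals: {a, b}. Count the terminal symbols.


Terminal symbols: a, b
Counting each: a (#1), b (#2)
Total = 2

2


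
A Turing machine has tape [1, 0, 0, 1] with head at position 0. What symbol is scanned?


Tape: [1, 0, 0, 1]
Positions: 0 1 2 3
Values:    1 0 0 1
Head at position 0
tape[0] = 1

1


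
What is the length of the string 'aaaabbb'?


String: 'aaaabbb'
Counting characters:
  'a' appears 4 time(s)
  'b' appears 3 time(s)
Total length = 4 + 3 = 7

7


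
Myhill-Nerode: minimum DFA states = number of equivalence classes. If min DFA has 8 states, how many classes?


Myhill-Nerode theorem:
Number of equivalence classes = number of states in minimal DFA
Minimal DFA states = 8
Therefore equivalence classes = 8

8


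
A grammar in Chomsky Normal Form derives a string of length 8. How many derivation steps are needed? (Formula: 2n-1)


Chomsky Normal Form derivation:
String length n = 8
Each step either:
  - Splits a nonterminal into two (n-1 such steps)
  - Converts a nonterminal to terminal (n such steps)
Total = (n-1) + n = 2n - 1
= 2(8) - 1
= 16 - 1
= 15

15


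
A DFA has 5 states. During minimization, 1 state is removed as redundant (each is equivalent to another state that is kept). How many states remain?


Original DFA: 5 states
Redundant states removed: 1
Minimized states = original - removed
= 5 - 1
= 4

4


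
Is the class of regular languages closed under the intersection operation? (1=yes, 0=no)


Regular languages are closed under:
- Union (DFA product construction)
- Intersection (DFA product construction)
- Complement (swap accept/reject states)
- Concatenation (NFA construction)
- Kleene star (NFA construction)
intersection is in this list
Therefore: closed

1


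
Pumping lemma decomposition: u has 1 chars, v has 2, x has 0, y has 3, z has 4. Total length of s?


|s| = |u| + |v| + |x| + |y| + |z|
= 1 + 2 + 0 + 3 + 4
= 3 + 0 + 7
= 3 + 7
= 10

10


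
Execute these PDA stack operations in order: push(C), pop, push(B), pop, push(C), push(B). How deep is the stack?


Tracing stack operations:
  push(C) -> stack = [C], depth=1
  pop -> removed C, stack = [], depth=0
  push(B) -> stack = [B], depth=1
  pop -> removed B, stack = [], depth=0
  push(C) -> stack = [C], depth=1
  push(B) -> stack = [C,B], depth=2
Final depth = 2

2


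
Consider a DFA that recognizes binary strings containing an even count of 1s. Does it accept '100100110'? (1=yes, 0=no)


DFA has 2 states: q_even (start, accept=yes) and q_odd
Processing string '100100110' character by character:
  Position 0: read '1', 1-count=1 -> q_odd
  Position 1: read '0', 1-count=1 -> q_odd (no change)
  Position 2: read '0', 1-count=1 -> q_odd (no change)
  Position 3: read '1', 1-count=2 -> q_even
  Position 4: read '0', 1-count=2 -> q_even (no change)
  Position 5: read '0', 1-count=2 -> q_even (no change)
  Position 6: read '1', 1-count=3 -> q_odd
  Position 7: read '1', 1-count=4 -> q_even
  Position 8: read '0', 1-count=4 -> q_even (no change)
Final state: q_even, total 1s = 4 (even); the DFA requires an even count -> accept

1


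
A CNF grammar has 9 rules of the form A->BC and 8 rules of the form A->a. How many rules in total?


CNF allows two rule forms:
  A -> BC (binary): 9 rules
  A -> a (terminal): 8 rules
Total = 9 + 8 = 17

17


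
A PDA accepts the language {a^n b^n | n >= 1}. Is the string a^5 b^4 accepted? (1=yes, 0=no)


Language requires equal numbers of a's and b's
PDA pushes for each 'a', pops for each 'b'
Number of a's = 5
Number of b's = 4
5 != 4 -> Reject

0


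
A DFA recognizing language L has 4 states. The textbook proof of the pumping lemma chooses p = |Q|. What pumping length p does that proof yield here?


Pumping lemma for regular languages (standard proof):
Take p = |Q|, the number of DFA states.
Any string of length >= |Q| passes through |Q|+1 states while reading its first |Q| symbols,
so by pigeonhole some state repeats, giving the loop that can be pumped.
Here |Q| = 4
Therefore the proof uses p = 4

4


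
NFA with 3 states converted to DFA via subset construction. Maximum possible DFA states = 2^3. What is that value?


NFA has 3 states
Subset construction: each DFA state = subset of NFA states
Maximum subsets = 2^3
2^3 = 8

8


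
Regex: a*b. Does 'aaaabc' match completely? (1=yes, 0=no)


Pattern: a*b
String: 'aaaabc'
Pattern requires: zero or more 'a's followed by exactly one 'b'
Found 4 leading 'a's
Remaining: 'bc'
Remaining is not 'b' -> no match
Result: 0

0


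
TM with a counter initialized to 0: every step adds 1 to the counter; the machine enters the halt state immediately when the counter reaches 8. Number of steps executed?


Counter starts at 0. Counting sequence:
  Step 1: counter = 1
  Step 2: counter = 2
  Step 3: counter = 3
  Step 4: counter = 4
  Step 5: counter = 5
  Step 6: counter = 6
  Step 7: counter = 7
  Step 8: counter = 8
Counter reached 8 -> halt
Total steps = 8

8


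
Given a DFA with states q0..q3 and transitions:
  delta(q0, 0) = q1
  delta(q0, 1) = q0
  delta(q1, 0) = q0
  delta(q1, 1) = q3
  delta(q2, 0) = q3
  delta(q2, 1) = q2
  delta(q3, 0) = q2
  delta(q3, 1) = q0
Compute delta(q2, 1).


Looking up transition function:
delta(q2, 1) in the table
Row: q2, Column: 1
Result: q2

q2


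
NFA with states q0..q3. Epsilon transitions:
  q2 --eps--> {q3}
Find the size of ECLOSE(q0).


Starting from q0
Initialize closure = {q0}
q0 has no outgoing epsilon transitions -> nothing to add
Final closure: {q0}
Size = 1

1


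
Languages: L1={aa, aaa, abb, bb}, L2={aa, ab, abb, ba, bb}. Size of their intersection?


L1 = {aa, aaa, abb, bb}
L2 = {aa, ab, abb, ba, bb}
Checking each string in L1 against L2:
  'aa': in L2? Yes
  'aaa': in L2? No
  'abb': in L2? Yes
  'bb': in L2? Yes
Intersection = {aa, abb, bb}
|L1 ∩ L2| = 3

3


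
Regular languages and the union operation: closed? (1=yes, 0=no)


Regular languages are closed under all standard operations:
- Union: Yes (product construction)
- Intersection: Yes (product construction)
- Complement: Yes (swap accept/reject)
- Concatenation: Yes (NFA construction)
Operation: union -> Closed

1


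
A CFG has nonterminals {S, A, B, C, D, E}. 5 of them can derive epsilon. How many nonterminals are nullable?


Nonterminals: {S, A, B, C, D, E}
A nonterminal is nullable if it can derive epsilon
Counting nullable nonterminals: 5
Total nullable = 5

5


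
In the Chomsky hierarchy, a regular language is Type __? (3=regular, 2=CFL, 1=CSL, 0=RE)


Chomsky hierarchy levels:
  Type 3: Regular (DFA/NFA/regex)
  Type 2: Context-free (PDA)
  Type 1: Context-sensitive
  Type 0: Recursively enumerable (TM)
'regular' corresponds to Type 3

3


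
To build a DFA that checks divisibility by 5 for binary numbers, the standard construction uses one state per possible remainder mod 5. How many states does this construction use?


Divisibility by 5 is tracked via the remainder mod 5: 0, 1, ..., 4
The construction assigns one state to each remainder
Number of remainders = 5

5


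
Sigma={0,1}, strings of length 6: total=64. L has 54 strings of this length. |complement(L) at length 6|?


Alphabet: {0,1}
String length: 6
Total strings of length 6 = 2^6 = 64
Strings in L = 54
Complement = total - |L|
= 64 - 54
= 10

10


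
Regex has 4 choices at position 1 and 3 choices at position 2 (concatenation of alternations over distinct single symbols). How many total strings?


First group: 4 alternatives
Second group: 3 alternatives
Concatenation: each choice from group 1 pairs with each from group 2
Total = 4 x 3 = 12

12


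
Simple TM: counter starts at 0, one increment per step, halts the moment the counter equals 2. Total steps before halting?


Counter starts at 0. Counting sequence:
  Step 1: counter = 1
  Step 2: counter = 2
Counter reached 2 -> halt
Total steps = 2

2


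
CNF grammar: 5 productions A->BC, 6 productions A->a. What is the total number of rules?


CNF allows two rule forms:
  A -> BC (binary): 5 rules
  A -> a (terminal): 6 rules
Total = 5 + 6 = 11

11


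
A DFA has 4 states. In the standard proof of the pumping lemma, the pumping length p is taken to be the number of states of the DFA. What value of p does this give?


Pumping lemma for regular languages (standard proof):
Take p = |Q|, the number of DFA states.
Any string of length >= |Q| passes through |Q|+1 states while reading its first |Q| symbols,
so by pigeonhole some state repeats, giving the loop that can be pumped.
Here |Q| = 4
Therefore the proof uses p = 4

4


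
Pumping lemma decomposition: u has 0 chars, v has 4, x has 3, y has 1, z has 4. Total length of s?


|s| = |u| + |v| + |x| + |y| + |z|
= 0 + 4 + 3 + 1 + 4
= 4 + 3 + 5
= 7 + 5
= 12

12


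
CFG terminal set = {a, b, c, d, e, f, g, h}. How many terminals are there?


Terminal symbols: a, b, c, d, e, f, g, h
Counting each: a (#1), b (#2), c (#3), d (#4), e (#5), f (#6), g (#7), h (#8)
Total = 8

8


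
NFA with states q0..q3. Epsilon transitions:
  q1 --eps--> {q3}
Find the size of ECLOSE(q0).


Starting from q0
Initialize closure = {q0}
q0 has no outgoing epsilon transitions -> nothing to add
Final closure: {q0}
Size = 1

1


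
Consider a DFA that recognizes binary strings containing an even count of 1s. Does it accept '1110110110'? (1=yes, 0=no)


DFA has 2 states: q_even (start, accept=yes) and q_odd
Processing string '1110110110' character by character:
  Position 0: read '1', 1-count=1 -> q_odd
  Position 1: read '1', 1-count=2 -> q_even
  Position 2: read '1', 1-count=3 -> q_odd
  Position 3: read '0', 1-count=3 -> q_odd (no change)
  Position 4: read '1', 1-count=4 -> q_even
  Position 5: read '1', 1-count=5 -> q_odd
  Position 6: read '0', 1-count=5 -> q_odd (no change)
  Position 7: read '1', 1-count=6 -> q_even
  Position 8: read '1', 1-count=7 -> q_odd
  Position 9: read '0', 1-count=7 -> q_odd (no change)
Final state: q_odd, total 1s = 7 (odd); the DFA requires an even count -> reject

0


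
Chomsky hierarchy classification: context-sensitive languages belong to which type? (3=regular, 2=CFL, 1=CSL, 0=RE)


Chomsky hierarchy levels:
  Type 3: Regular (DFA/NFA/regex)
  Type 2: Context-free (PDA)
  Type 1: Context-sensitive
  Type 0: Recursively enumerable (TM)
'context-sensitive' corresponds to Type 1

1


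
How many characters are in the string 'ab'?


String: 'ab'
Counting characters:
  'a' appears 1 time(s)
  'b' appears 1 time(s)
Total length = 1 + 1 = 2

2


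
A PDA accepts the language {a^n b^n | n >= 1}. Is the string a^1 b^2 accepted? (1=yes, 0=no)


Language requires equal numbers of a's and b's
PDA pushes for each 'a', pops for each 'b'
Number of a's = 1
Number of b's = 2
1 != 2 -> Reject

0


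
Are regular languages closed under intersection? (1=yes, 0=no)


Regular languages are closed under:
- Union (DFA product construction)
- Intersection (DFA product construction)
- Complement (swap accept/reject states)
- Concatenation (NFA construction)
- Kleene star (NFA construction)
intersection is in this list
Therefore: closed

1


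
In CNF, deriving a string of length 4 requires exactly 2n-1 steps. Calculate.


Chomsky Normal Form derivation:
String length n = 4
Each step either:
  - Splits a nonterminal into two (n-1 such steps)
  - Converts a nonterminal to terminal (n such steps)
Total = (n-1) + n = 2n - 1
= 2(4) - 1
= 8 - 1
= 7

7


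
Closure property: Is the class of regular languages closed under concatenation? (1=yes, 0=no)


Regular languages are closed under all standard operations:
- Union: Yes (product construction)
- Intersection: Yes (product construction)
- Complement: Yes (swap accept/reject)
- Concatenation: Yes (NFA construction)
Operation: concatenation -> Closed

1


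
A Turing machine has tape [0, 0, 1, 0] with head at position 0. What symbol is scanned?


Tape: [0, 0, 1, 0]
Positions: 0 1 2 3
Values:    0 0 1 0
Head at position 0
tape[0] = 0

0


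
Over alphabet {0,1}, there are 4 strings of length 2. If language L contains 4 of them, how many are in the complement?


Alphabet: {0,1}
String length: 2
Total strings of length 2 = 2^2 = 4
Strings in L = 4
Complement = total - |L|
= 4 - 4
= 0

0


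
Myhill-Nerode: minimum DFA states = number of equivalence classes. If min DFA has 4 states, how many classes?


Myhill-Nerode theorem:
Number of equivalence classes = number of states in minimal DFA
Minimal DFA states = 4
Therefore equivalence classes = 4

4


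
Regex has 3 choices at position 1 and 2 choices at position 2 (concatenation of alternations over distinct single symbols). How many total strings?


First group: 3 alternatives
Second group: 2 alternatives
Concatenation: each choice from group 1 pairs with each from group 2
Total = 3 x 2 = 6

6


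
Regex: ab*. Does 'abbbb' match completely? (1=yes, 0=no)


Pattern: ab*
String: 'abbbb'
Pattern requires: exactly one 'a' followed by zero or more 'b's
First char is 'a' -> OK
Rest 'bbbb': all b's? Yes
Result: 1

1


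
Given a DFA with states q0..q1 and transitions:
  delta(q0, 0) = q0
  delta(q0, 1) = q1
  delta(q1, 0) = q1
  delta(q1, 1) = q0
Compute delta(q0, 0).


Looking up transition function:
delta(q0, 0) in the table
Row: q0, Column: 0
Result: q0

q0


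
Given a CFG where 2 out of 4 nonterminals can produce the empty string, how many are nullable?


Nonterminals: {S, A, B, C}
A nonterminal is nullable if it can derive epsilon
Counting nullable nonterminals: 2
Total nullable = 2

2


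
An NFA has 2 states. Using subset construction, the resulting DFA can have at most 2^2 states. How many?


NFA has 2 states
Subset construction: each DFA state = subset of NFA states
Maximum subsets = 2^2
2^2 = 4

4


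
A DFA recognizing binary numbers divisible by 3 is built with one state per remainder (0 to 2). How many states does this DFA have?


Divisibility by 3 is tracked via the remainder mod 3: 0, 1, ..., 2
The construction assigns one state to each remainder
Number of remainders = 3

3


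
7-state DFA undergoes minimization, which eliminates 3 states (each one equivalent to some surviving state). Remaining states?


Original DFA: 7 states
Redundant states removed: 3
Minimized states = original - removed
= 7 - 3
= 4

4


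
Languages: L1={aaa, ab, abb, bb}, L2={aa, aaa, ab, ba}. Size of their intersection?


L1 = {aaa, ab, abb, bb}
L2 = {aa, aaa, ab, ba}
Checking each string in L1 against L2:
  'aaa': in L2? Yes
  'ab': in L2? Yes
  'abb': in L2? No
  'bb': in L2? No
Intersection = {aaa, ab}
|L1 ∩ L2| = 2

2


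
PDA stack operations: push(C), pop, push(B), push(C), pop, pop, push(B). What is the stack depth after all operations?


Tracing stack operations:
  push(C) -> stack = [C], depth=1
  pop -> removed C, stack = [], depth=0
  push(B) -> stack = [B], depth=1
  push(C) -> stack = [B,C], depth=2
  pop -> removed C, stack = [B], depth=1
  pop -> removed B, stack = [], depth=0
  push(B) -> stack = [B], depth=1
Final depth = 1

1


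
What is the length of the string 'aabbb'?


String: 'aabbb'
Counting characters:
  'a' appears 2 time(s)
  'b' appears 3 time(s)
Total length = 2 + 3 = 5

5


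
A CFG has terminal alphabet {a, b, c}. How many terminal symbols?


Terminal symbols: a, b, c
Counting each: a (#1), b (#2), c (#3)
Total = 3

3


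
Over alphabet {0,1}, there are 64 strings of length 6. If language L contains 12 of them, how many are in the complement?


Alphabet: {0,1}
String length: 6
Total strings of length 6 = 2^6 = 64
Strings in L = 12
Complement = total - |L|
= 64 - 12
= 52

52


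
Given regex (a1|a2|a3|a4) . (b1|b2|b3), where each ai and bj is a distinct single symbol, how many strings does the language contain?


First group: 4 alternatives
Second group: 3 alternatives
Concatenation: each choice from group 1 pairs with each from group 2
Total = 4 x 3 = 12

12


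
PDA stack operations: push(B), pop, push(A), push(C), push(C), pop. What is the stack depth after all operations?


Tracing stack operations:
  push(B) -> stack = [B], depth=1
  pop -> removed B, stack = [], depth=0
  push(A) -> stack = [A], depth=1
  push(C) -> stack = [A,C], depth=2
  push(C) -> stack = [A,C,C], depth=3
  pop -> removed C, stack = [A,C], depth=2
Final depth = 2

2


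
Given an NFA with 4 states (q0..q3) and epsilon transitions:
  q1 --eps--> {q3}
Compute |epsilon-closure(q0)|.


Starting from q0
Initialize closure = {q0}
q0 has no outgoing epsilon transitions -> nothing to add
Final closure: {q0}
Size = 1

1


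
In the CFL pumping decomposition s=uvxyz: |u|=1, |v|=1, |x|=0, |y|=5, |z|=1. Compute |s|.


|s| = |u| + |v| + |x| + |y| + |z|
= 1 + 1 + 0 + 5 + 1
= 2 + 0 + 6
= 2 + 6
= 8

8


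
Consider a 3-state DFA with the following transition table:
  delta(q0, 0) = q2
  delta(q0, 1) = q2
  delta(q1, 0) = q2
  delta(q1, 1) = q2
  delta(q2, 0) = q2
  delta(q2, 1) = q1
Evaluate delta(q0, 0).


Looking up transition function:
delta(q0, 0) in the table
Row: q0, Column: 0
Result: q2

q2


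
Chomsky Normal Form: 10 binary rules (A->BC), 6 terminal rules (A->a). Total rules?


CNF allows two rule forms:
  A -> BC (binary): 10 rules
  A -> a (terminal): 6 rules
Total = 10 + 6 = 16

16


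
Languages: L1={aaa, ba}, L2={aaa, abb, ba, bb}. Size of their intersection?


L1 = {aaa, ba}
L2 = {aaa, abb, ba, bb}
Checking each string in L1 against L2:
  'aaa': in L2? Yes
  'ba': in L2? Yes
Intersection = {aaa, ba}
|L1 ∩ L2| = 2

2


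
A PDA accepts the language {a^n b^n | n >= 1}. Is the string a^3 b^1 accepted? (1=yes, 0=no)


Language requires equal numbers of a's and b's
PDA pushes for each 'a', pops for each 'b'
Number of a's = 3
Number of b's = 1
3 != 1 -> Reject

0


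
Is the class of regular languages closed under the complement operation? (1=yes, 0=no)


Regular languages are closed under:
- Union (DFA product construction)
- Intersection (DFA product construction)
- Complement (swap accept/reject states)
- Concatenation (NFA construction)
- Kleene star (NFA construction)
complement is in this list
Therefore: closed

1


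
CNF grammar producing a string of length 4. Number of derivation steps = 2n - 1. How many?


Chomsky Normal Form derivation:
String length n = 4
Each step either:
  - Splits a nonterminal into two (n-1 such steps)
  - Converts a nonterminal to terminal (n such steps)
Total = (n-1) + n = 2n - 1
= 2(4) - 1
= 8 - 1
= 7

7


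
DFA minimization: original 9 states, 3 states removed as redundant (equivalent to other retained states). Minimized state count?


Original DFA: 9 states
Redundant states removed: 3
Minimized states = original - removed
= 9 - 3
= 6

6


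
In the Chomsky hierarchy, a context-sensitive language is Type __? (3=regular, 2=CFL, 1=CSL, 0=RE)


Chomsky hierarchy levels:
  Type 3: Regular (DFA/NFA/regex)
  Type 2: Context-free (PDA)
  Type 1: Context-sensitive
  Type 0: Recursively enumerable (TM)
'context-sensitive' corresponds to Type 1

1


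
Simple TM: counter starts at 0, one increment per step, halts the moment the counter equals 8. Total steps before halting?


Counter starts at 0. Counting sequence:
  Step 1: counter = 1
  Step 2: counter = 2
  Step 3: counter = 3
  Step 4: counter = 4
  Step 5: counter = 5
  Step 6: counter = 6
  Step 7: counter = 7
  Step 8: counter = 8
Counter reached 8 -> halt
Total steps = 8

8


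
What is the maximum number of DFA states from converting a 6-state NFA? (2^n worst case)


NFA has 6 states
Subset construction: each DFA state = subset of NFA states
Maximum subsets = 2^6
2^6 = 64

64


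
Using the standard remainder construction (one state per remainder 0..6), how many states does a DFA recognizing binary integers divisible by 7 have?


Divisibility by 7 is tracked via the remainder mod 7: 0, 1, ..., 6
The construction assigns one state to each remainder
Number of remainders = 7

7


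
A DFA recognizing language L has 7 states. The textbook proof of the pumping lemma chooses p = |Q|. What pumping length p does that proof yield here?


Pumping lemma for regular languages (standard proof):
Take p = |Q|, the number of DFA states.
Any string of length >= |Q| passes through |Q|+1 states while reading its first |Q| symbols,
so by pigeonhole some state repeats, giving the loop that can be pumped.
Here |Q| = 7
Therefore the proof uses p = 7

7


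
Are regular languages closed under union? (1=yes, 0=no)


Regular languages are closed under all standard operations:
- Union: Yes (product construction)
- Intersection: Yes (product construction)
- Complement: Yes (swap accept/reject)
- Concatenation: Yes (NFA construction)
Operation: union -> Closed

1


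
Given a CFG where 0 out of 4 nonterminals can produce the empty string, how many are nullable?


Nonterminals: {S, A, B, C}
A nonterminal is nullable if it can derive epsilon
Counting nullable nonterminals: 0
Total nullable = 0

0


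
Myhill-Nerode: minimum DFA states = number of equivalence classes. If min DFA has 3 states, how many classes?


Myhill-Nerode theorem:
Number of equivalence classes = number of states in minimal DFA
Minimal DFA states = 3
Therefore equivalence classes = 3

3


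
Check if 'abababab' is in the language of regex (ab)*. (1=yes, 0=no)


Pattern: (ab)*
String: 'abababab'
Pattern requires: zero or more repetitions of 'ab'
Pairs: ['ab', 'ab', 'ab', 'ab']
All pairs are 'ab'? Yes
Result: 1

1


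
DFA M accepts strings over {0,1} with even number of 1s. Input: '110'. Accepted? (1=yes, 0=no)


DFA has 2 states: q_even (start, accept=yes) and q_odd
Processing string '110' character by character:
  Position 0: read '1', 1-count=1 -> q_odd
  Position 1: read '1', 1-count=2 -> q_even
  Position 2: read '0', 1-count=2 -> q_even (no change)
Final state: q_even, total 1s = 2 (even); the DFA requires an even count -> accept

1
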